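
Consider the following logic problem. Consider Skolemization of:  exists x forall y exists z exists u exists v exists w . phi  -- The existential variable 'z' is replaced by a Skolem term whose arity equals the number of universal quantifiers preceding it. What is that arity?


Quantifier prefix: exists x forall y exists z exists u exists v exists w
'z' is existentially quantified at position 3.
Universal variables preceding it: y
Skolem function arity = 1

1


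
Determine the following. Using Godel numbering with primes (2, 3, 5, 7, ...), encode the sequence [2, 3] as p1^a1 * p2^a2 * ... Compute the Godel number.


Encode each element as an exponent of the corresponding prime:
  2^2 = 4
  3^3 = 27
Product = 4 * 27 = 108

108


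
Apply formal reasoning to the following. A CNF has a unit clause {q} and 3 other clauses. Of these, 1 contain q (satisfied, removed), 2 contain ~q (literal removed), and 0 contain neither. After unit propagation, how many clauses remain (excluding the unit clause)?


Satisfied (removed): 1
Shortened (remain): 2
Unchanged (remain): 0
Remaining = 2 + 0 = 2

2


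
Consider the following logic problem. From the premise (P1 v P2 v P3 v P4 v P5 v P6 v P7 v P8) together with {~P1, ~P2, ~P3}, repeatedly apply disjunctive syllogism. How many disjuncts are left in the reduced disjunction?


Original disjuncts (8): P1, P2, P3, P4, P5, P6, P7, P8
Negated (eliminate): ~P1, ~P2, ~P3
Remaining disjuncts: P4, P5, P6, P7, P8
Count = 8 - 3 = 5

5


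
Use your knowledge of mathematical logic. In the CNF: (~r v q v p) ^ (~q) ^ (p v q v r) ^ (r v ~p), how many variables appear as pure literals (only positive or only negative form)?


Check each variable for pure literal status:
p: mixed (not pure)
q: mixed (not pure)
r: mixed (not pure)
Pure literal count = 0

0


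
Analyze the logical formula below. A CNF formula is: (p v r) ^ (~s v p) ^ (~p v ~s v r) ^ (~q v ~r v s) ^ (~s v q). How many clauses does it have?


A CNF formula is a conjunction of clauses.
Clauses are separated by ^.
Counting the conjuncts: 5 clauses.

5


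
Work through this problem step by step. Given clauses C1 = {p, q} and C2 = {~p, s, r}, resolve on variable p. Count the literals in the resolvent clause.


Remove p from C1 and ~p from C2.
C1 remainder: {q}
C2 remainder: {s, r}
Union (resolvent): {q, r, s}
Resolvent has 3 literal(s).

3


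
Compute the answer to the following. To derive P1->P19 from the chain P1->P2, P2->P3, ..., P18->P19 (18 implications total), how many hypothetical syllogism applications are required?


With 18 implications in a chain connecting 19 propositions:
P1->P2, P2->P3, ..., P18->P19
Steps needed = (number of implications) - 1 = 18 - 1 = 17

17


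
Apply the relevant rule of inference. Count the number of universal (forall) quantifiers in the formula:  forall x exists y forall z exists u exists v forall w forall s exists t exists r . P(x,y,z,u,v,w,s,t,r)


Quantifier prefix: forall x exists y forall z exists u exists v forall w forall s exists t exists r
Mark each quantifier type:
  U E U E E U U E E
Universal count = 4, Existential count = 5
Asked for universal (forall) quantifiers: 4

4


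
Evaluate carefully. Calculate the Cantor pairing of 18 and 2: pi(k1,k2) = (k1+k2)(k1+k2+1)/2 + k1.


k1 + k2 = 20
(k1+k2)(k1+k2+1)/2 = 20 * 21 / 2 = 210
pi = 210 + 18 = 228

228


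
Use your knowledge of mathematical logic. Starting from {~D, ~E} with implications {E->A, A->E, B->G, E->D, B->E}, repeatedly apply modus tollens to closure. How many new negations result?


Initial negated facts: {~D, ~E}
Apply modus tollens to closure:
  ~E and A->E  =>  ~A
  ~E and B->E  =>  ~B
Final negated: {~A, ~B, ~D, ~E}
New negations: {~A, ~B}
Count = 2

2


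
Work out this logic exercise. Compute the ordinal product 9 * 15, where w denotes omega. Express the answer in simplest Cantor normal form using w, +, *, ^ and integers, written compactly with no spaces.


Compute 9 * 15.
Ordinal * is associative and left-distributive over +, but NOT commutative; for finite n>1, n*w = w but w*n stays w*n.
Both finite; ordinal * agrees with natural *: 9 * 15 = 135.
Result = 135

135


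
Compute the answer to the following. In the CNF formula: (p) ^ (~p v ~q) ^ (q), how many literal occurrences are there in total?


Counting literals in each clause:
Clause 1: 1 literal(s)
Clause 2: 2 literal(s)
Clause 3: 1 literal(s)
Total = 4

4


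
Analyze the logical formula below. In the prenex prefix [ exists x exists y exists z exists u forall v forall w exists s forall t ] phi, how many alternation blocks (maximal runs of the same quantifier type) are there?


Quantifier-type sequence: E E E E A A E A  (A=forall, E=exists)
Group into maximal same-type runs:
  Ex4 | Ax2 | Ex1 | Ax1
Number of blocks = 4

4


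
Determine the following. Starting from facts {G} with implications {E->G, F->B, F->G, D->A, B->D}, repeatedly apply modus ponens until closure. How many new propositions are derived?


Initial facts: {G}
Apply modus ponens to closure:
  (no implication fires)
Final known: {G}
New propositions: {(none)}
Count = 0

0


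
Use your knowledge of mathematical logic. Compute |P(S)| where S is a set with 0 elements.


The power set of a set with n elements has 2^n elements.
|P(S)| = 2^0 = 1

1


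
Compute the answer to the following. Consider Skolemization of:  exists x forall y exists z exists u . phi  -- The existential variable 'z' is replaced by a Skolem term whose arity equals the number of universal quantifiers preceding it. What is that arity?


Quantifier prefix: exists x forall y exists z exists u
'z' is existentially quantified at position 3.
Universal variables preceding it: y
Skolem function arity = 1

1


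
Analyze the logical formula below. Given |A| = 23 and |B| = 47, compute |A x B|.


The Cartesian product A x B contains all ordered pairs (a, b).
|A x B| = |A| * |B| = 23 * 47 = 1081

1081


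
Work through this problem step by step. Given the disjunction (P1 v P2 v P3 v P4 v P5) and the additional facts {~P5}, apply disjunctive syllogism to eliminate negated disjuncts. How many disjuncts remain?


Original disjuncts (5): P1, P2, P3, P4, P5
Negated (eliminate): ~P5
Remaining disjuncts: P1, P2, P3, P4
Count = 5 - 1 = 4

4


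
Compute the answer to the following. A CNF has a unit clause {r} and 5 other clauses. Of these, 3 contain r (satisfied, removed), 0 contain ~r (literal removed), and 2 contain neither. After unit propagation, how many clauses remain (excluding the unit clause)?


Satisfied (removed): 3
Shortened (remain): 0
Unchanged (remain): 2
Remaining = 0 + 2 = 2

2


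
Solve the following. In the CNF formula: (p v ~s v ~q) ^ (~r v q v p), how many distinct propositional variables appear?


Identify each variable that appears in the formula.
Variables found: p, q, r, s
Count = 4

4


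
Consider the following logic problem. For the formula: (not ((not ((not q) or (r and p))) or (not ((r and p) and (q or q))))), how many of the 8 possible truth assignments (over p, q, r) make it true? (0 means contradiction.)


Check all 8 assignments:
p=0, q=0, r=0: 0
p=0, q=0, r=1: 0
p=0, q=1, r=0: 0
p=0, q=1, r=1: 0
p=1, q=0, r=0: 0
p=1, q=0, r=1: 0
p=1, q=1, r=0: 0
p=1, q=1, r=1: 1
Count of True = 1

1


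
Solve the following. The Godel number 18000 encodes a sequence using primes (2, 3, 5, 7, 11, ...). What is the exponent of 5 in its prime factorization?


Factorize 18000 by dividing by 5 repeatedly.
Division steps: 5 divides 18000 exactly 3 time(s).
Exponent of 5 = 3

3


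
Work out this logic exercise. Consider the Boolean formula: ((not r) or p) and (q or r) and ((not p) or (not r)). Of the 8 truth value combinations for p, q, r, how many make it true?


Evaluate all 8 assignments for p, q, r:
p=0, q=0, r=0: 0
p=0, q=0, r=1: 0
p=0, q=1, r=0: 1
p=0, q=1, r=1: 0
p=1, q=0, r=0: 0
p=1, q=0, r=1: 0
p=1, q=1, r=0: 1
p=1, q=1, r=1: 0
Satisfying count = 2

2


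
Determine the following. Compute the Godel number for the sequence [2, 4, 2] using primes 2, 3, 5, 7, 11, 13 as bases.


Encode each element as an exponent of the corresponding prime:
  2^2 = 4
  3^4 = 81
  5^2 = 25
Product = 4 * 81 * 25 = 8100

8100


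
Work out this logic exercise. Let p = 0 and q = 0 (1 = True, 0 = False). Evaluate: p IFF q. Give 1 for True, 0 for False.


p = 0, q = 0
Operation: p IFF q
Evaluate: 0 IFF 0 = 1

1


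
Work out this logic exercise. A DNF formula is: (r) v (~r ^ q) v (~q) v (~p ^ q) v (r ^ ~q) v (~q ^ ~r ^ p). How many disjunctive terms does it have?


A DNF formula is a disjunction of terms (conjunctions).
Terms are separated by v.
Counting the disjuncts: 6 terms.

6


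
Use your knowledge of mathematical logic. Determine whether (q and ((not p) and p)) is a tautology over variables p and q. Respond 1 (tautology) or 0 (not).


Check all 4 assignments:
p=0, q=0: 0
p=0, q=1: 0
p=1, q=0: 0
p=1, q=1: 0
Satisfying count = 0/4.
Tautology iff count = 4: no.

0


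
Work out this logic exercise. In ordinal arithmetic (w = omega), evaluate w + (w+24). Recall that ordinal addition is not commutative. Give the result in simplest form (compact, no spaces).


Compute w + (w+24).
Ordinal + is associative but NOT commutative; for finite n>0, n + w = w but w + n stays w+n.
w + (w+24) = (w+w) + 24 = w*2+24.
Result = w*2+24

w*2+24


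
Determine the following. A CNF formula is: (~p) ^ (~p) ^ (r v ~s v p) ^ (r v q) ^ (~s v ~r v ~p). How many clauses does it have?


A CNF formula is a conjunction of clauses.
Clauses are separated by ^.
Counting the conjuncts: 5 clauses.

5


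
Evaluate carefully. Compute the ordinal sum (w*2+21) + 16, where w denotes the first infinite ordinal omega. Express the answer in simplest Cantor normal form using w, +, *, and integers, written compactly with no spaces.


Compute (w*2+21) + 16.
Ordinal + is associative but NOT commutative; for finite n>0, n + w = w but w + n stays w+n.
By associativity: (w*2+21) + 16 = w*2 + (21+16) = w*2+37.
Result = w*2+37

w*2+37


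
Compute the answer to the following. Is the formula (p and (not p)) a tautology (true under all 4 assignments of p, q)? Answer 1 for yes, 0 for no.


Check all 4 assignments:
p=0, q=0: 0
p=0, q=1: 0
p=1, q=0: 0
p=1, q=1: 0
Satisfying count = 0/4.
Tautology iff count = 4: no.

0


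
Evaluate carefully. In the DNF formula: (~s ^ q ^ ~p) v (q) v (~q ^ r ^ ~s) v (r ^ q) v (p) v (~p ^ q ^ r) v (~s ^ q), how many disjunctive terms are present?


A DNF formula is a disjunction of terms (conjunctions).
Terms are separated by v.
Counting the disjuncts: 7 terms.

7


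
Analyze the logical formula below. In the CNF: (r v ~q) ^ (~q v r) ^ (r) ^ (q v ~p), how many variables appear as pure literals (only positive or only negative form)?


Check each variable for pure literal status:
p: pure negative
q: mixed (not pure)
r: pure positive
Pure literal count = 2

2


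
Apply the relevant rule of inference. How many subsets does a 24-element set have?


The power set of a set with n elements has 2^n elements.
|P(S)| = 2^24 = 16777216

16777216


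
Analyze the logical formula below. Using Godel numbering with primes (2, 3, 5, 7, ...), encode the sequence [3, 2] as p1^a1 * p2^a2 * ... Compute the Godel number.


Encode each element as an exponent of the corresponding prime:
  2^3 = 8
  3^2 = 9
Product = 8 * 9 = 72

72


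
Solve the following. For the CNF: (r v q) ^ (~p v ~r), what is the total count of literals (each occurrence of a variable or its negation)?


Counting literals in each clause:
Clause 1: 2 literal(s)
Clause 2: 2 literal(s)
Total = 4

4


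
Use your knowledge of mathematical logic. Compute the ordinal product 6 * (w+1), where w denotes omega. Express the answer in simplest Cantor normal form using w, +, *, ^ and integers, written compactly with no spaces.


Compute 6 * (w+1).
Ordinal * is associative and left-distributive over +, but NOT commutative; for finite n>1, n*w = w but w*n stays w*n.
By left-distributivity: 6 * (w+1) = 6*w + 6*1 = w + 6 = w+6.
Result = w+6

w+6


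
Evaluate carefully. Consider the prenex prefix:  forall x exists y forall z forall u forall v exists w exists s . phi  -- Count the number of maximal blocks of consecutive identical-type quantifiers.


Quantifier-type sequence: A E A A A E E  (A=forall, E=exists)
Group into maximal same-type runs:
  Ax1 | Ex1 | Ax3 | Ex2
Number of blocks = 4

4


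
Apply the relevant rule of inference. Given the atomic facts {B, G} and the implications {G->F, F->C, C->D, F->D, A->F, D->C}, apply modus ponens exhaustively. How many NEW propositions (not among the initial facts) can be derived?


Initial facts: {B, G}
Apply modus ponens to closure:
  G and G->F  =>  F
  F and F->C  =>  C
  C and C->D  =>  D
Final known: {B, C, D, F, G}
New propositions: {C, D, F}
Count = 3

3


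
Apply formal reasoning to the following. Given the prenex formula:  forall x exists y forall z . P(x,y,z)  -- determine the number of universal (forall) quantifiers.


Quantifier prefix: forall x exists y forall z
Mark each quantifier type:
  U E U
Universal count = 2, Existential count = 1
Asked for universal (forall) quantifiers: 2

2


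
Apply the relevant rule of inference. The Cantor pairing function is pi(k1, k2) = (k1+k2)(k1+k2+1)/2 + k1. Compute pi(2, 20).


k1 + k2 = 22
(k1+k2)(k1+k2+1)/2 = 22 * 23 / 2 = 253
pi = 253 + 2 = 255

255


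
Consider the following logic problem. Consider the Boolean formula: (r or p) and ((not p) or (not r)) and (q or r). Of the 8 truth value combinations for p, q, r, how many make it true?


Evaluate all 8 assignments for p, q, r:
p=0, q=0, r=0: 0
p=0, q=0, r=1: 1
p=0, q=1, r=0: 0
p=0, q=1, r=1: 1
p=1, q=0, r=0: 0
p=1, q=0, r=1: 0
p=1, q=1, r=0: 1
p=1, q=1, r=1: 0
Satisfying count = 3

3


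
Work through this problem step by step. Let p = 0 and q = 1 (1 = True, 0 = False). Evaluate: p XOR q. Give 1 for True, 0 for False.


p = 0, q = 1
Operation: p XOR q
Evaluate: 0 XOR 1 = 1

1


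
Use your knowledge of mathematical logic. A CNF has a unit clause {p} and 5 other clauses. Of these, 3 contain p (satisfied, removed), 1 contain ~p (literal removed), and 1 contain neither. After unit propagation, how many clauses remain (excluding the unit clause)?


Satisfied (removed): 3
Shortened (remain): 1
Unchanged (remain): 1
Remaining = 1 + 1 = 2

2


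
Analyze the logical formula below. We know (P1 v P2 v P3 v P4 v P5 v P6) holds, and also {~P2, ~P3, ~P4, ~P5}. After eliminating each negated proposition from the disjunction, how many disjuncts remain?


Original disjuncts (6): P1, P2, P3, P4, P5, P6
Negated (eliminate): ~P2, ~P3, ~P4, ~P5
Remaining disjuncts: P1, P6
Count = 6 - 4 = 2

2


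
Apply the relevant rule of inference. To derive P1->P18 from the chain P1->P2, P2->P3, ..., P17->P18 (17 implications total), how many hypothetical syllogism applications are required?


With 17 implications in a chain connecting 18 propositions:
P1->P2, P2->P3, ..., P17->P18
Steps needed = (number of implications) - 1 = 17 - 1 = 16

16


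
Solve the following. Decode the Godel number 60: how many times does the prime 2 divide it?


Factorize 60 by dividing by 2 repeatedly.
Division steps: 2 divides 60 exactly 2 time(s).
Exponent of 2 = 2

2


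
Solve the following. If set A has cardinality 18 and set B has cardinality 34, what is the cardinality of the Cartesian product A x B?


The Cartesian product A x B contains all ordered pairs (a, b).
|A x B| = |A| * |B| = 18 * 34 = 612

612


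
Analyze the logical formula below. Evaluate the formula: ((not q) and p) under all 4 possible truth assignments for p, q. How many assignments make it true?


Check all 4 assignments:
p=0, q=0: 0
p=0, q=1: 0
p=1, q=0: 1
p=1, q=1: 0
Count of True = 1

1


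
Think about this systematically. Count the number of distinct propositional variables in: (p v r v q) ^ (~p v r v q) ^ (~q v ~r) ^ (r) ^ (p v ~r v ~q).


Identify each variable that appears in the formula.
Variables found: p, q, r
Count = 3

3


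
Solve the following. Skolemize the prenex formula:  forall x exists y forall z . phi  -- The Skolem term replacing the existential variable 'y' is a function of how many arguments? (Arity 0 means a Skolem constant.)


Quantifier prefix: forall x exists y forall z
'y' is existentially quantified at position 2.
Universal variables preceding it: x
Skolem function arity = 1

1


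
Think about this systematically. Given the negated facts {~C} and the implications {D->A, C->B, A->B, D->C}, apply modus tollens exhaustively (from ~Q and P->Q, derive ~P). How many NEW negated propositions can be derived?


Initial negated facts: {~C}
Apply modus tollens to closure:
  ~C and D->C  =>  ~D
Final negated: {~C, ~D}
New negations: {~D}
Count = 1

1


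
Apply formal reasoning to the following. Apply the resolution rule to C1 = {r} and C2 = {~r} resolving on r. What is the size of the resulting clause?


Remove r from C1 and ~r from C2.
C1 remainder: {}
C2 remainder: {}
Union (resolvent): {} (empty clause)
Resolvent has 0 literal(s).

0


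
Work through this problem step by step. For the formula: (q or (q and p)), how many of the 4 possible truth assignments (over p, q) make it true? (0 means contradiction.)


Check all 4 assignments:
p=0, q=0: 0
p=0, q=1: 1
p=1, q=0: 0
p=1, q=1: 1
Count of True = 2

2


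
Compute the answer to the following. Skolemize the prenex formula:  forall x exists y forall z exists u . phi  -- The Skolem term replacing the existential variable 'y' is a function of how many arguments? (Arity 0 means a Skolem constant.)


Quantifier prefix: forall x exists y forall z exists u
'y' is existentially quantified at position 2.
Universal variables preceding it: x
Skolem function arity = 1

1


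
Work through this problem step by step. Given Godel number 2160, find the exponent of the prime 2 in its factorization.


Factorize 2160 by dividing by 2 repeatedly.
Division steps: 2 divides 2160 exactly 4 time(s).
Exponent of 2 = 4

4


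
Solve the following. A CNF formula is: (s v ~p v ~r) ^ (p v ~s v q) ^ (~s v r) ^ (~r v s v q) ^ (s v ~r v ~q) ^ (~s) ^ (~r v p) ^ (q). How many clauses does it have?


A CNF formula is a conjunction of clauses.
Clauses are separated by ^.
Counting the conjuncts: 8 clauses.

8


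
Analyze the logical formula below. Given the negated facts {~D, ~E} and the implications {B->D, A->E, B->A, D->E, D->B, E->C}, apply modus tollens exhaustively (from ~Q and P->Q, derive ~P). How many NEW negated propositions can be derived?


Initial negated facts: {~D, ~E}
Apply modus tollens to closure:
  ~D and B->D  =>  ~B
  ~E and A->E  =>  ~A
Final negated: {~A, ~B, ~D, ~E}
New negations: {~A, ~B}
Count = 2

2


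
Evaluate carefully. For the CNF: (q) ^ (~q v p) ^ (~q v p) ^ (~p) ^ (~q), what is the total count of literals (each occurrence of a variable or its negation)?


Counting literals in each clause:
Clause 1: 1 literal(s)
Clause 2: 2 literal(s)
Clause 3: 2 literal(s)
Clause 4: 1 literal(s)
Clause 5: 1 literal(s)
Total = 7

7


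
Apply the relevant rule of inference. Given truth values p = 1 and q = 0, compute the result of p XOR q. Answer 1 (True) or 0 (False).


p = 1, q = 0
Operation: p XOR q
Evaluate: 1 XOR 0 = 1

1


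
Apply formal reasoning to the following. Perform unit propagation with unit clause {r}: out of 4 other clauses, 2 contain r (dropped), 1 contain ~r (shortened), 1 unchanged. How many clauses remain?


Satisfied (removed): 2
Shortened (remain): 1
Unchanged (remain): 1
Remaining = 1 + 1 = 2

2


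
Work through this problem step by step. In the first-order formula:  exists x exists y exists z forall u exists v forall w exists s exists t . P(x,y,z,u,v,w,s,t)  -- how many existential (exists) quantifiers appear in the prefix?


Quantifier prefix: exists x exists y exists z forall u exists v forall w exists s exists t
Mark each quantifier type:
  E E E U E U E E
Universal count = 2, Existential count = 6
Asked for existential (exists) quantifiers: 6

6


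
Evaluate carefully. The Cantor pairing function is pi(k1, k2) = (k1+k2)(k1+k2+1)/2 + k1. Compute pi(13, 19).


k1 + k2 = 32
(k1+k2)(k1+k2+1)/2 = 32 * 33 / 2 = 528
pi = 528 + 13 = 541

541


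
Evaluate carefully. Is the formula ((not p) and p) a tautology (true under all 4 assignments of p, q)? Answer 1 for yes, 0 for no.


Check all 4 assignments:
p=0, q=0: 0
p=0, q=1: 0
p=1, q=0: 0
p=1, q=1: 0
Satisfying count = 0/4.
Tautology iff count = 4: no.

0


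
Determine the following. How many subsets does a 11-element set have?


The power set of a set with n elements has 2^n elements.
|P(S)| = 2^11 = 2048

2048


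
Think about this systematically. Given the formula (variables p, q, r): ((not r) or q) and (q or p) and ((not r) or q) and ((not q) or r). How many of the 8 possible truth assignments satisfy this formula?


Evaluate all 8 assignments for p, q, r:
p=0, q=0, r=0: 0
p=0, q=0, r=1: 0
p=0, q=1, r=0: 0
p=0, q=1, r=1: 1
p=1, q=0, r=0: 1
p=1, q=0, r=1: 0
p=1, q=1, r=0: 0
p=1, q=1, r=1: 1
Satisfying count = 3

3


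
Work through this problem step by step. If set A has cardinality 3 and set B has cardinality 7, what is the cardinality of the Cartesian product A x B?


The Cartesian product A x B contains all ordered pairs (a, b).
|A x B| = |A| * |B| = 3 * 7 = 21

21


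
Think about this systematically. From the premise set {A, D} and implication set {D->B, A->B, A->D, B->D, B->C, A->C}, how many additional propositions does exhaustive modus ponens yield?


Initial facts: {A, D}
Apply modus ponens to closure:
  D and D->B  =>  B
  B and B->C  =>  C
Final known: {A, B, C, D}
New propositions: {B, C}
Count = 2

2


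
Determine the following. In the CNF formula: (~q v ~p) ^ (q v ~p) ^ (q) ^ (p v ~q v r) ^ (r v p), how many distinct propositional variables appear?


Identify each variable that appears in the formula.
Variables found: p, q, r
Count = 3

3


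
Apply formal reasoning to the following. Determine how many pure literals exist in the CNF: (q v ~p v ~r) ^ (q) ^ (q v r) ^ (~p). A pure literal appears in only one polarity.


Check each variable for pure literal status:
p: pure negative
q: pure positive
r: mixed (not pure)
Pure literal count = 2

2


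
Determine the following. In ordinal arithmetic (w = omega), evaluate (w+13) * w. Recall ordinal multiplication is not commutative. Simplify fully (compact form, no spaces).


Compute (w+13) * w.
Ordinal * is associative and left-distributive over +, but NOT commutative; for finite n>1, n*w = w but w*n stays w*n.
(w+13) * w = sup{(w+13)*k : k<w} = sup{w*k+13} = w^2 (the +13 tail is absorbed in the limit).
Result = w^2

w^2


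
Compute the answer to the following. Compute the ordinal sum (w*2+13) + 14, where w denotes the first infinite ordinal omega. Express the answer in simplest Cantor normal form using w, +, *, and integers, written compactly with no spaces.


Compute (w*2+13) + 14.
Ordinal + is associative but NOT commutative; for finite n>0, n + w = w but w + n stays w+n.
By associativity: (w*2+13) + 14 = w*2 + (13+14) = w*2+27.
Result = w*2+27

w*2+27


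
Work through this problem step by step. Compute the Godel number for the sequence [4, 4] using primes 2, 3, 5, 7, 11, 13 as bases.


Encode each element as an exponent of the corresponding prime:
  2^4 = 16
  3^4 = 81
Product = 16 * 81 = 1296

1296


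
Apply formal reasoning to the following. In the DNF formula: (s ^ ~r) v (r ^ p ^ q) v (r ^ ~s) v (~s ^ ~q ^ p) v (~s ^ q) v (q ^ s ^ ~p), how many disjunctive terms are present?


A DNF formula is a disjunction of terms (conjunctions).
Terms are separated by v.
Counting the disjuncts: 6 terms.

6


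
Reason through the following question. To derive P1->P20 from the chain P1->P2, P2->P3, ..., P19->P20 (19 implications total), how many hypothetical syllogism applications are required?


With 19 implications in a chain connecting 20 propositions:
P1->P2, P2->P3, ..., P19->P20
Steps needed = (number of implications) - 1 = 19 - 1 = 18

18


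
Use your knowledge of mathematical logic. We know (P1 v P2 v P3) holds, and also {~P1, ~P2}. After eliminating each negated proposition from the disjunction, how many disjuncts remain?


Original disjuncts (3): P1, P2, P3
Negated (eliminate): ~P1, ~P2
Remaining disjuncts: P3
Count = 3 - 2 = 1

1


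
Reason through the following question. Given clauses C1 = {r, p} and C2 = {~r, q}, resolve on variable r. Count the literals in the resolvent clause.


Remove r from C1 and ~r from C2.
C1 remainder: {p}
C2 remainder: {q}
Union (resolvent): {p, q}
Resolvent has 2 literal(s).

2


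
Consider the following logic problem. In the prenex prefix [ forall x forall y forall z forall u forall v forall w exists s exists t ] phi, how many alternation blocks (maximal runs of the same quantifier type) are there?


Quantifier-type sequence: A A A A A A E E  (A=forall, E=exists)
Group into maximal same-type runs:
  Ax6 | Ex2
Number of blocks = 2

2


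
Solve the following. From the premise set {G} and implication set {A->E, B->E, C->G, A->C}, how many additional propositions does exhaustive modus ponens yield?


Initial facts: {G}
Apply modus ponens to closure:
  (no implication fires)
Final known: {G}
New propositions: {(none)}
Count = 0

0


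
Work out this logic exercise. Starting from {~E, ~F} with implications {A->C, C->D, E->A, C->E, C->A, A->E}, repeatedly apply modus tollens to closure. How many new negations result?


Initial negated facts: {~E, ~F}
Apply modus tollens to closure:
  ~E and C->E  =>  ~C
  ~E and A->E  =>  ~A
Final negated: {~A, ~C, ~E, ~F}
New negations: {~A, ~C}
Count = 2

2


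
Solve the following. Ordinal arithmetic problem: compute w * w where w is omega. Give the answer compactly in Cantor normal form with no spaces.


Compute w * w.
Ordinal * is associative and left-distributive over +, but NOT commutative; for finite n>1, n*w = w but w*n stays w*n.
w * w = w^2 by definition.
Result = w^2

w^2


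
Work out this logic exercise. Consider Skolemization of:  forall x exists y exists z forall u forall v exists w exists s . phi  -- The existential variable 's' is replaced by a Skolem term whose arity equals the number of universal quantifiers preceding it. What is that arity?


Quantifier prefix: forall x exists y exists z forall u forall v exists w exists s
's' is existentially quantified at position 7.
Universal variables preceding it: x, u, v
Skolem function arity = 3

3


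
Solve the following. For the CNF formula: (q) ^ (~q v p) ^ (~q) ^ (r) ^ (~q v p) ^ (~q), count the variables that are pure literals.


Check each variable for pure literal status:
p: pure positive
q: mixed (not pure)
r: pure positive
Pure literal count = 2

2


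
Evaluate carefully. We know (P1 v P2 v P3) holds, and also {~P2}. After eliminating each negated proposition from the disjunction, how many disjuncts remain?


Original disjuncts (3): P1, P2, P3
Negated (eliminate): ~P2
Remaining disjuncts: P1, P3
Count = 3 - 1 = 2

2


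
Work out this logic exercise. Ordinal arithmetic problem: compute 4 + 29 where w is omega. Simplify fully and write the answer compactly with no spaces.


Compute 4 + 29.
Ordinal + is associative but NOT commutative; for finite n>0, n + w = w but w + n stays w+n.
Both operands finite; ordinal + agrees with natural +: 4 + 29 = 33.
Result = 33

33


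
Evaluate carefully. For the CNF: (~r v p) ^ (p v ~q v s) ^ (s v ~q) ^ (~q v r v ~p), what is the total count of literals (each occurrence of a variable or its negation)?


Counting literals in each clause:
Clause 1: 2 literal(s)
Clause 2: 3 literal(s)
Clause 3: 2 literal(s)
Clause 4: 3 literal(s)
Total = 10

10


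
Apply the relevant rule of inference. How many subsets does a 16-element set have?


The power set of a set with n elements has 2^n elements.
|P(S)| = 2^16 = 65536

65536


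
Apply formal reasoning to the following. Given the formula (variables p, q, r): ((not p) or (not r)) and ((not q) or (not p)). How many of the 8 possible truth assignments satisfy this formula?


Evaluate all 8 assignments for p, q, r:
p=0, q=0, r=0: 1
p=0, q=0, r=1: 1
p=0, q=1, r=0: 1
p=0, q=1, r=1: 1
p=1, q=0, r=0: 1
p=1, q=0, r=1: 0
p=1, q=1, r=0: 0
p=1, q=1, r=1: 0
Satisfying count = 5

5


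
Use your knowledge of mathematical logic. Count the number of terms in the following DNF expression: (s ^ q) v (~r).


A DNF formula is a disjunction of terms (conjunctions).
Terms are separated by v.
Counting the disjuncts: 2 terms.

2


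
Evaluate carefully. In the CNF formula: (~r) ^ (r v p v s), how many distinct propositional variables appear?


Identify each variable that appears in the formula.
Variables found: p, r, s
Count = 3

3


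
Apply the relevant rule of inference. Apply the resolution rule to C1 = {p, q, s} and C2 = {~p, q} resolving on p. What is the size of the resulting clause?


Remove p from C1 and ~p from C2.
C1 remainder: {q, s}
C2 remainder: {q}
Union (resolvent): {q, s}
Resolvent has 2 literal(s).

2


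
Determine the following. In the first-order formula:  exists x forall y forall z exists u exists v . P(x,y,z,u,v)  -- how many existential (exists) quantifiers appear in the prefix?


Quantifier prefix: exists x forall y forall z exists u exists v
Mark each quantifier type:
  E U U E E
Universal count = 2, Existential count = 3
Asked for existential (exists) quantifiers: 3

3


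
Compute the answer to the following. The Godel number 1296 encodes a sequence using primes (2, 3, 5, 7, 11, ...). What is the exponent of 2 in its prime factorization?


Factorize 1296 by dividing by 2 repeatedly.
Division steps: 2 divides 1296 exactly 4 time(s).
Exponent of 2 = 4

4


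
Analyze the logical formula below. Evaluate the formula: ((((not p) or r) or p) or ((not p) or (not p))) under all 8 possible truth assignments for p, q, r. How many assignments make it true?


Check all 8 assignments:
p=0, q=0, r=0: 1
p=0, q=0, r=1: 1
p=0, q=1, r=0: 1
p=0, q=1, r=1: 1
p=1, q=0, r=0: 1
p=1, q=0, r=1: 1
p=1, q=1, r=0: 1
p=1, q=1, r=1: 1
Count of True = 8

8


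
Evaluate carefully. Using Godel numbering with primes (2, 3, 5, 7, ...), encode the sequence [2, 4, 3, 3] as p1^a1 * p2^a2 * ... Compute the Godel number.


Encode each element as an exponent of the corresponding prime:
  2^2 = 4
  3^4 = 81
  5^3 = 125
  7^3 = 343
Product = 4 * 81 * 125 * 343 = 13891500

13891500


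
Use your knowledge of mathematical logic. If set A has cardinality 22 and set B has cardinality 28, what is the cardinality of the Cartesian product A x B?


The Cartesian product A x B contains all ordered pairs (a, b).
|A x B| = |A| * |B| = 22 * 28 = 616

616


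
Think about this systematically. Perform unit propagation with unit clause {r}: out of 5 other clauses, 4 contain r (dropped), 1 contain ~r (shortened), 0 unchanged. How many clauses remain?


Satisfied (removed): 4
Shortened (remain): 1
Unchanged (remain): 0
Remaining = 1 + 0 = 1

1


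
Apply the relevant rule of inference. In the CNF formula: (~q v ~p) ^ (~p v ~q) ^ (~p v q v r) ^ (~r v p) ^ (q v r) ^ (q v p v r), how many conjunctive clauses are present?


A CNF formula is a conjunction of clauses.
Clauses are separated by ^.
Counting the conjuncts: 6 clauses.

6


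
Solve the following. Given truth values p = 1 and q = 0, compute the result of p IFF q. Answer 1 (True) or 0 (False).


p = 1, q = 0
Operation: p IFF q
Evaluate: 1 IFF 0 = 0

0


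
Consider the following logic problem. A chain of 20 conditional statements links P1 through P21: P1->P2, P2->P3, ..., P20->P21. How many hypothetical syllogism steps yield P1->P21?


With 20 implications in a chain connecting 21 propositions:
P1->P2, P2->P3, ..., P20->P21
Steps needed = (number of implications) - 1 = 20 - 1 = 19

19


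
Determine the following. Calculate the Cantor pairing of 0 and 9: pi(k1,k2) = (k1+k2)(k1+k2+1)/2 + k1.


k1 + k2 = 9
(k1+k2)(k1+k2+1)/2 = 9 * 10 / 2 = 45
pi = 45 + 0 = 45

45


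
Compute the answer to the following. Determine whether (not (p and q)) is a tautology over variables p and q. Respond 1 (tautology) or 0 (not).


Check all 4 assignments:
p=0, q=0: 1
p=0, q=1: 1
p=1, q=0: 1
p=1, q=1: 0
Satisfying count = 3/4.
Tautology iff count = 4: no.

0


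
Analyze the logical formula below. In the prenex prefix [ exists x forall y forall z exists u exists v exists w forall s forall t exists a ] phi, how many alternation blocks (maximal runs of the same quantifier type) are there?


Quantifier-type sequence: E A A E E E A A E  (A=forall, E=exists)
Group into maximal same-type runs:
  Ex1 | Ax2 | Ex3 | Ax2 | Ex1
Number of blocks = 5

5


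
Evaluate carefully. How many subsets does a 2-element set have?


The power set of a set with n elements has 2^n elements.
|P(S)| = 2^2 = 4

4


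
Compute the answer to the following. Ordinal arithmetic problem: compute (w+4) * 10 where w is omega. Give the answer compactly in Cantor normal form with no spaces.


Compute (w+4) * 10.
Ordinal * is associative and left-distributive over +, but NOT commutative; for finite n>1, n*w = w but w*n stays w*n.
(w+4) * 10 = (w+4) repeated 10 times. Each intermediate +4 is absorbed by the following w; only the last survives: w*10+4.
Result = w*10+4

w*10+4


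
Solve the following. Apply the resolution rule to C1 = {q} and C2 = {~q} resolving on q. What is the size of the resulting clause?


Remove q from C1 and ~q from C2.
C1 remainder: {}
C2 remainder: {}
Union (resolvent): {} (empty clause)
Resolvent has 0 literal(s).

0


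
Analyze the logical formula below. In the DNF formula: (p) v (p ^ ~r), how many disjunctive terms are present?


A DNF formula is a disjunction of terms (conjunctions).
Terms are separated by v.
Counting the disjuncts: 2 terms.

2


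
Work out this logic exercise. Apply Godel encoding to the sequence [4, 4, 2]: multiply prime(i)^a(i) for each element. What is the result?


Encode each element as an exponent of the corresponding prime:
  2^4 = 16
  3^4 = 81
  5^2 = 25
Product = 16 * 81 * 25 = 32400

32400


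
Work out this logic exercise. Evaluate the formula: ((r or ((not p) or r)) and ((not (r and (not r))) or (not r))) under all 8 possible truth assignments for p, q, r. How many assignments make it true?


Check all 8 assignments:
p=0, q=0, r=0: 1
p=0, q=0, r=1: 1
p=0, q=1, r=0: 1
p=0, q=1, r=1: 1
p=1, q=0, r=0: 0
p=1, q=0, r=1: 1
p=1, q=1, r=0: 0
p=1, q=1, r=1: 1
Count of True = 6

6


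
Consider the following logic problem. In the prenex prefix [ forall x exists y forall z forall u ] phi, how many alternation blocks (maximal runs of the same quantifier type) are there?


Quantifier-type sequence: A E A A  (A=forall, E=exists)
Group into maximal same-type runs:
  Ax1 | Ex1 | Ax2
Number of blocks = 3

3


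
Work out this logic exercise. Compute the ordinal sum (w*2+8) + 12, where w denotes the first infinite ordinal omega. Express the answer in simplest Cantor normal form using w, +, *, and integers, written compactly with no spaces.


Compute (w*2+8) + 12.
Ordinal + is associative but NOT commutative; for finite n>0, n + w = w but w + n stays w+n.
By associativity: (w*2+8) + 12 = w*2 + (8+12) = w*2+20.
Result = w*2+20

w*2+20


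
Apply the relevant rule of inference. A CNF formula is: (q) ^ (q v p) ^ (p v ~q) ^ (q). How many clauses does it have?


A CNF formula is a conjunction of clauses.
Clauses are separated by ^.
Counting the conjuncts: 4 clauses.

4


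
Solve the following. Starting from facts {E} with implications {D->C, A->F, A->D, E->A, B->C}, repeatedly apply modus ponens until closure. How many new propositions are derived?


Initial facts: {E}
Apply modus ponens to closure:
  E and E->A  =>  A
  A and A->F  =>  F
  A and A->D  =>  D
  D and D->C  =>  C
Final known: {A, C, D, E, F}
New propositions: {A, C, D, F}
Count = 4

4


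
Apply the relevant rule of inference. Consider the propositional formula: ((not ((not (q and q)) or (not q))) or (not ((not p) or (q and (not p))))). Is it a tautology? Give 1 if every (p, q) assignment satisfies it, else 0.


Check all 4 assignments:
p=0, q=0: 0
p=0, q=1: 1
p=1, q=0: 1
p=1, q=1: 1
Satisfying count = 3/4.
Tautology iff count = 4: no.

0


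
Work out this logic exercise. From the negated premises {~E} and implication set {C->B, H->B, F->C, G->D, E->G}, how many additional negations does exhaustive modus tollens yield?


Initial negated facts: {~E}
Apply modus tollens to closure:
  (no implication fires)
Final negated: {~E}
New negations: {(none)}
Count = 0

0


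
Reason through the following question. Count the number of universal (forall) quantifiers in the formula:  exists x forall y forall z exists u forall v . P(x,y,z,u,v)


Quantifier prefix: exists x forall y forall z exists u forall v
Mark each quantifier type:
  E U U E U
Universal count = 3, Existential count = 2
Asked for universal (forall) quantifiers: 3

3


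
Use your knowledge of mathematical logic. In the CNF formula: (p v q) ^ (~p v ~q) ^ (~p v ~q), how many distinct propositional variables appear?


Identify each variable that appears in the formula.
Variables found: p, q
Count = 2

2


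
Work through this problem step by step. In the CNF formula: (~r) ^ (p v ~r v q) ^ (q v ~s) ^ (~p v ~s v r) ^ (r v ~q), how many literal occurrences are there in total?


Counting literals in each clause:
Clause 1: 1 literal(s)
Clause 2: 3 literal(s)
Clause 3: 2 literal(s)
Clause 4: 3 literal(s)
Clause 5: 2 literal(s)
Total = 11

11


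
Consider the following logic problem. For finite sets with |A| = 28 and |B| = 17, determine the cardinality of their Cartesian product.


The Cartesian product A x B contains all ordered pairs (a, b).
|A x B| = |A| * |B| = 28 * 17 = 476

476


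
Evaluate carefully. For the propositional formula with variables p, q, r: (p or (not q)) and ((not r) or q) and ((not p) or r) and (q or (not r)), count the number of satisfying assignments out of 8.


Evaluate all 8 assignments for p, q, r:
p=0, q=0, r=0: 1
p=0, q=0, r=1: 0
p=0, q=1, r=0: 0
p=0, q=1, r=1: 0
p=1, q=0, r=0: 0
p=1, q=0, r=1: 0
p=1, q=1, r=0: 0
p=1, q=1, r=1: 1
Satisfying count = 2

2


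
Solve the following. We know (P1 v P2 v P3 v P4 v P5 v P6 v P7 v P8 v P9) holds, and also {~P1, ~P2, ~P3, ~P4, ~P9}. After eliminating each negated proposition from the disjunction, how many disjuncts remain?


Original disjuncts (9): P1, P2, P3, P4, P5, P6, P7, P8, P9
Negated (eliminate): ~P1, ~P2, ~P3, ~P4, ~P9
Remaining disjuncts: P5, P6, P7, P8
Count = 9 - 5 = 4

4


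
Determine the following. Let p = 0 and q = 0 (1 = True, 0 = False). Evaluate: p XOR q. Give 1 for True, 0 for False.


p = 0, q = 0
Operation: p XOR q
Evaluate: 0 XOR 0 = 0

0


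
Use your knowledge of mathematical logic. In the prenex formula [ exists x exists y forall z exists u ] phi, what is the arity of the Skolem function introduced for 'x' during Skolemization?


Quantifier prefix: exists x exists y forall z exists u
'x' is existentially quantified at position 1.
No universal quantifiers precede it.
Skolem function arity = 0 (a Skolem constant)

0


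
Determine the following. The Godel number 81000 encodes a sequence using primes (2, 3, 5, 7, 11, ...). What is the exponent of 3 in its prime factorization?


Factorize 81000 by dividing by 3 repeatedly.
Division steps: 3 divides 81000 exactly 4 time(s).
Exponent of 3 = 4

4


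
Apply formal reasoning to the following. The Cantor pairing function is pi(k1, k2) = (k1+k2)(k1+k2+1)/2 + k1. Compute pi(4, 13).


k1 + k2 = 17
(k1+k2)(k1+k2+1)/2 = 17 * 18 / 2 = 153
pi = 153 + 4 = 157

157


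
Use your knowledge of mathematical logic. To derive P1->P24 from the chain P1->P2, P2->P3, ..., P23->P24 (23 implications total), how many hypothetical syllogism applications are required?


With 23 implications in a chain connecting 24 propositions:
P1->P2, P2->P3, ..., P23->P24
Steps needed = (number of implications) - 1 = 23 - 1 = 22

22
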